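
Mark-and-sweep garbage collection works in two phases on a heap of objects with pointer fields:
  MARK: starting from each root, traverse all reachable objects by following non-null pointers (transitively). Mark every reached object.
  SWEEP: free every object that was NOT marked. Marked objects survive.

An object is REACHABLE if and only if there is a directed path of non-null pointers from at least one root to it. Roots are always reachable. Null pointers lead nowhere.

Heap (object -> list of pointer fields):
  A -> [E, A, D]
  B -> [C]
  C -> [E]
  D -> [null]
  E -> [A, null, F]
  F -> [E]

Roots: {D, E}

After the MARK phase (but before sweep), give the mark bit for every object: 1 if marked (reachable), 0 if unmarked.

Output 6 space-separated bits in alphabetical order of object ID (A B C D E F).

Answer: 1 0 0 1 1 1

Derivation:
Roots: D E
Mark D: refs=null, marked=D
Mark E: refs=A null F, marked=D E
Mark A: refs=E A D, marked=A D E
Mark F: refs=E, marked=A D E F
Unmarked (collected): B C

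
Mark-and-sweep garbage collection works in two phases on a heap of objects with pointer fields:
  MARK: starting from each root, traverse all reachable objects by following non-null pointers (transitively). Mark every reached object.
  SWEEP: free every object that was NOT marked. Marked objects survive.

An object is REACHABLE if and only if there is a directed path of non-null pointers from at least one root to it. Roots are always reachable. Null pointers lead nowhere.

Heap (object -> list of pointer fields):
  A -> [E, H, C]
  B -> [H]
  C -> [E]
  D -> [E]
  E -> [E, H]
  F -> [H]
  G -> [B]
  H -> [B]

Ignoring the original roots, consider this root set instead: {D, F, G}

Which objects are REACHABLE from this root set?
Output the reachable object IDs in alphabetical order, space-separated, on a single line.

Answer: B D E F G H

Derivation:
Roots: D F G
Mark D: refs=E, marked=D
Mark F: refs=H, marked=D F
Mark G: refs=B, marked=D F G
Mark E: refs=E H, marked=D E F G
Mark H: refs=B, marked=D E F G H
Mark B: refs=H, marked=B D E F G H
Unmarked (collected): A C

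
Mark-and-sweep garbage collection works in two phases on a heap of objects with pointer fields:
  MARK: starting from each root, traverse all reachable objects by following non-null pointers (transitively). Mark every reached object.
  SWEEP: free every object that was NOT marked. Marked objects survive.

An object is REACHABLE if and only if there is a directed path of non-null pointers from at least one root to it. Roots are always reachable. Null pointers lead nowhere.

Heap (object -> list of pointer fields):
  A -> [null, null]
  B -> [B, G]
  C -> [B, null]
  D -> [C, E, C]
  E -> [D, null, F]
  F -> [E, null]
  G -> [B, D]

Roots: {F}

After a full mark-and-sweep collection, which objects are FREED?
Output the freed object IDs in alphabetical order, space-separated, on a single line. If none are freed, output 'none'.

Roots: F
Mark F: refs=E null, marked=F
Mark E: refs=D null F, marked=E F
Mark D: refs=C E C, marked=D E F
Mark C: refs=B null, marked=C D E F
Mark B: refs=B G, marked=B C D E F
Mark G: refs=B D, marked=B C D E F G
Unmarked (collected): A

Answer: A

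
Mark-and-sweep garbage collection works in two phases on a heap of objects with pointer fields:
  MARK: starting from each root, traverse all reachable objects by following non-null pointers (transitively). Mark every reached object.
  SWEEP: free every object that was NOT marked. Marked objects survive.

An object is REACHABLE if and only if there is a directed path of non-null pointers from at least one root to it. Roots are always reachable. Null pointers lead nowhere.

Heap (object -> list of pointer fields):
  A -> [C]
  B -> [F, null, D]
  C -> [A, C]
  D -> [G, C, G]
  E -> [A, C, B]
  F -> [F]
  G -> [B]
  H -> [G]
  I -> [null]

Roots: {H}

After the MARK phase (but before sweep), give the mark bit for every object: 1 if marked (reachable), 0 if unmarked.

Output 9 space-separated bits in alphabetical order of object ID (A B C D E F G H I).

Answer: 1 1 1 1 0 1 1 1 0

Derivation:
Roots: H
Mark H: refs=G, marked=H
Mark G: refs=B, marked=G H
Mark B: refs=F null D, marked=B G H
Mark F: refs=F, marked=B F G H
Mark D: refs=G C G, marked=B D F G H
Mark C: refs=A C, marked=B C D F G H
Mark A: refs=C, marked=A B C D F G H
Unmarked (collected): E I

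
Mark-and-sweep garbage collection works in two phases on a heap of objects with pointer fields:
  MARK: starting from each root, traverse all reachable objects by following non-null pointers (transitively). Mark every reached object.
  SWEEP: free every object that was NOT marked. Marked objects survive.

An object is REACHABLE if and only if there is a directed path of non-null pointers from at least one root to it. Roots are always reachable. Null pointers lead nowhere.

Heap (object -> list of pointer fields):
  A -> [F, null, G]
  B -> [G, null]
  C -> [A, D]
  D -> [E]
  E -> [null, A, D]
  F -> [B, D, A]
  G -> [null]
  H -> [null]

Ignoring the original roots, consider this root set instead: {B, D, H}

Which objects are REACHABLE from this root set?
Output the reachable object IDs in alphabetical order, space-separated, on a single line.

Roots: B D H
Mark B: refs=G null, marked=B
Mark D: refs=E, marked=B D
Mark H: refs=null, marked=B D H
Mark G: refs=null, marked=B D G H
Mark E: refs=null A D, marked=B D E G H
Mark A: refs=F null G, marked=A B D E G H
Mark F: refs=B D A, marked=A B D E F G H
Unmarked (collected): C

Answer: A B D E F G H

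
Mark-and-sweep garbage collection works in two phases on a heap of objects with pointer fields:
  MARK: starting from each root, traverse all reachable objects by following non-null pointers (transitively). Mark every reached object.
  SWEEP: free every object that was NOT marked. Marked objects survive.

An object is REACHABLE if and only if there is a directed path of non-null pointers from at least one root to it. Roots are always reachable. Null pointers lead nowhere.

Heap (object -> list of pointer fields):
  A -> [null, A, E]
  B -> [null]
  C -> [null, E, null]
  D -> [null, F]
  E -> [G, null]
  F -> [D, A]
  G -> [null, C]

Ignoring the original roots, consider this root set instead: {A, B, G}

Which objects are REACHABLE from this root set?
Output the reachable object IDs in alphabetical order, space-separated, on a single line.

Answer: A B C E G

Derivation:
Roots: A B G
Mark A: refs=null A E, marked=A
Mark B: refs=null, marked=A B
Mark G: refs=null C, marked=A B G
Mark E: refs=G null, marked=A B E G
Mark C: refs=null E null, marked=A B C E G
Unmarked (collected): D F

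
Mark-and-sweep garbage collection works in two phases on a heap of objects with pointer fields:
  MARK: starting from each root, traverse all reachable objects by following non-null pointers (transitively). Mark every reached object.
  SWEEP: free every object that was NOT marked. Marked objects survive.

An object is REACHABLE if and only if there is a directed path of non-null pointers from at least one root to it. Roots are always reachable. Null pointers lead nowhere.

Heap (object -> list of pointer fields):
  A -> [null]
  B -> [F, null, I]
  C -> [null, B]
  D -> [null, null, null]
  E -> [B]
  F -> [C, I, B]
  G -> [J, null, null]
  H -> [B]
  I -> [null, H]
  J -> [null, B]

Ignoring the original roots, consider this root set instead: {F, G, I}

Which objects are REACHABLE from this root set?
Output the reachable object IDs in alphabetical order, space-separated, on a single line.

Roots: F G I
Mark F: refs=C I B, marked=F
Mark G: refs=J null null, marked=F G
Mark I: refs=null H, marked=F G I
Mark C: refs=null B, marked=C F G I
Mark B: refs=F null I, marked=B C F G I
Mark J: refs=null B, marked=B C F G I J
Mark H: refs=B, marked=B C F G H I J
Unmarked (collected): A D E

Answer: B C F G H I J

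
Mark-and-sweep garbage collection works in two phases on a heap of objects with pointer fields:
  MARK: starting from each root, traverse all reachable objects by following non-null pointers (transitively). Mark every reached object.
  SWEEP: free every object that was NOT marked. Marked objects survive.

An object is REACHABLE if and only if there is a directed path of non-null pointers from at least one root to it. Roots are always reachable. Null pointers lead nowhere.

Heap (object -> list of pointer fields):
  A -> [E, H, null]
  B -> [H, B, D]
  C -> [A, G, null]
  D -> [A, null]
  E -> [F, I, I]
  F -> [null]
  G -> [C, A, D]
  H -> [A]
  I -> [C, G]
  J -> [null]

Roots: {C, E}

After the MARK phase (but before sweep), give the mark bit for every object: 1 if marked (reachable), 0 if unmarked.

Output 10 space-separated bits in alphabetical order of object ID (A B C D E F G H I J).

Roots: C E
Mark C: refs=A G null, marked=C
Mark E: refs=F I I, marked=C E
Mark A: refs=E H null, marked=A C E
Mark G: refs=C A D, marked=A C E G
Mark F: refs=null, marked=A C E F G
Mark I: refs=C G, marked=A C E F G I
Mark H: refs=A, marked=A C E F G H I
Mark D: refs=A null, marked=A C D E F G H I
Unmarked (collected): B J

Answer: 1 0 1 1 1 1 1 1 1 0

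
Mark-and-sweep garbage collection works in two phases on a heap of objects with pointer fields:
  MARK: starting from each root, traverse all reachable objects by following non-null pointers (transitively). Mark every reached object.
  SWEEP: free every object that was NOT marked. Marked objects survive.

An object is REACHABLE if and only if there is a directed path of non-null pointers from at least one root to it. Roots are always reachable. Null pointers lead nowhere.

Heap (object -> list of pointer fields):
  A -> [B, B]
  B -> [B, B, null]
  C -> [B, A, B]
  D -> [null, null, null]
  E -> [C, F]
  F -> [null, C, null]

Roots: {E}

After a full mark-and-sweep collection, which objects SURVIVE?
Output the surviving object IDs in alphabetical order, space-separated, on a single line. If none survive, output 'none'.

Roots: E
Mark E: refs=C F, marked=E
Mark C: refs=B A B, marked=C E
Mark F: refs=null C null, marked=C E F
Mark B: refs=B B null, marked=B C E F
Mark A: refs=B B, marked=A B C E F
Unmarked (collected): D

Answer: A B C E F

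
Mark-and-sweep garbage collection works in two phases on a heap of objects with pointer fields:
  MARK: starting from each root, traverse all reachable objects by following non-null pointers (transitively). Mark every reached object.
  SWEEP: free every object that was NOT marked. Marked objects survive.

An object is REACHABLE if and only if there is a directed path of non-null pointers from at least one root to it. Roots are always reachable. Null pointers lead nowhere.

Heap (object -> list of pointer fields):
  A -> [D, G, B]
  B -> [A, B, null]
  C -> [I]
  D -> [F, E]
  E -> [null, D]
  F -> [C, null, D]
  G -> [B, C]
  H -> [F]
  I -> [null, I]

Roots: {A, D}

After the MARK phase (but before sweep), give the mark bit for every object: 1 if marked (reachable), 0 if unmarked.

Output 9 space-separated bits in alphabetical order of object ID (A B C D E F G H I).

Answer: 1 1 1 1 1 1 1 0 1

Derivation:
Roots: A D
Mark A: refs=D G B, marked=A
Mark D: refs=F E, marked=A D
Mark G: refs=B C, marked=A D G
Mark B: refs=A B null, marked=A B D G
Mark F: refs=C null D, marked=A B D F G
Mark E: refs=null D, marked=A B D E F G
Mark C: refs=I, marked=A B C D E F G
Mark I: refs=null I, marked=A B C D E F G I
Unmarked (collected): H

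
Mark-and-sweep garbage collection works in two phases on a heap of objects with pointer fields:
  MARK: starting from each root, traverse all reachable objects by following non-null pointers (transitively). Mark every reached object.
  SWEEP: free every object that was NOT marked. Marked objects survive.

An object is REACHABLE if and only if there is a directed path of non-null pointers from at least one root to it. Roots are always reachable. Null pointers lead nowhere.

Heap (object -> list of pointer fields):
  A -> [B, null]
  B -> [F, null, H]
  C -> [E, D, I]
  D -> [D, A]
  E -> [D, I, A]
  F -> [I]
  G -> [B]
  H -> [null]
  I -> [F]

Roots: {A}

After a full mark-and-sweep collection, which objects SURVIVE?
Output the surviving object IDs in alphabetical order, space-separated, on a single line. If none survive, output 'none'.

Answer: A B F H I

Derivation:
Roots: A
Mark A: refs=B null, marked=A
Mark B: refs=F null H, marked=A B
Mark F: refs=I, marked=A B F
Mark H: refs=null, marked=A B F H
Mark I: refs=F, marked=A B F H I
Unmarked (collected): C D E G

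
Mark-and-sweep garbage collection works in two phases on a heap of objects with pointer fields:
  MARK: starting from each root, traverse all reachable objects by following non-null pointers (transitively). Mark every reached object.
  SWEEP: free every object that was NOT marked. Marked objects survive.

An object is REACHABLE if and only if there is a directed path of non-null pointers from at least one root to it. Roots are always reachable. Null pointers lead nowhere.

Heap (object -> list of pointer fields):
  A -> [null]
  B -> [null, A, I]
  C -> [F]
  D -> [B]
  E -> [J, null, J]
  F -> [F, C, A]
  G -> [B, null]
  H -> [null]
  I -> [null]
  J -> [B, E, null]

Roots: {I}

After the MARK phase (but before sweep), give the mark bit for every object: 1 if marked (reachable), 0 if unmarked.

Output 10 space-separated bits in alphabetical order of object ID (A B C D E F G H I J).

Roots: I
Mark I: refs=null, marked=I
Unmarked (collected): A B C D E F G H J

Answer: 0 0 0 0 0 0 0 0 1 0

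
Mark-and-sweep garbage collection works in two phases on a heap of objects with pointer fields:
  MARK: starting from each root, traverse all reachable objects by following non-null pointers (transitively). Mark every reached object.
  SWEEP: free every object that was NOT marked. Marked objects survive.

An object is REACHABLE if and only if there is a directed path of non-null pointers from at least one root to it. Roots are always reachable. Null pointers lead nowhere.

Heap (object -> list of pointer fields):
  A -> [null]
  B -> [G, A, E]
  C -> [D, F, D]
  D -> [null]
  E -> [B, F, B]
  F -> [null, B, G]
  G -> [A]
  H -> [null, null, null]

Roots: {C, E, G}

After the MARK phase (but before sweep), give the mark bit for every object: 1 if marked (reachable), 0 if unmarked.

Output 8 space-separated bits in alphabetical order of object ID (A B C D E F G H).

Roots: C E G
Mark C: refs=D F D, marked=C
Mark E: refs=B F B, marked=C E
Mark G: refs=A, marked=C E G
Mark D: refs=null, marked=C D E G
Mark F: refs=null B G, marked=C D E F G
Mark B: refs=G A E, marked=B C D E F G
Mark A: refs=null, marked=A B C D E F G
Unmarked (collected): H

Answer: 1 1 1 1 1 1 1 0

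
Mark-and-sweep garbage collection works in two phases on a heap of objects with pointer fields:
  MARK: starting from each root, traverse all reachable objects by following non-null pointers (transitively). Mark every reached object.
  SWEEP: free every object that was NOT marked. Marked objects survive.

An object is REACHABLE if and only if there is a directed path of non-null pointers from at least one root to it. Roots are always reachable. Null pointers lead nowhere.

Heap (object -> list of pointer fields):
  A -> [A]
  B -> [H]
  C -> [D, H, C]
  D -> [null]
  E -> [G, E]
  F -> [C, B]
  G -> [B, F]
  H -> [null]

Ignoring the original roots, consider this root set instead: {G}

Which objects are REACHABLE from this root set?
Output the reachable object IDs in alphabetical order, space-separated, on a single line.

Roots: G
Mark G: refs=B F, marked=G
Mark B: refs=H, marked=B G
Mark F: refs=C B, marked=B F G
Mark H: refs=null, marked=B F G H
Mark C: refs=D H C, marked=B C F G H
Mark D: refs=null, marked=B C D F G H
Unmarked (collected): A E

Answer: B C D F G H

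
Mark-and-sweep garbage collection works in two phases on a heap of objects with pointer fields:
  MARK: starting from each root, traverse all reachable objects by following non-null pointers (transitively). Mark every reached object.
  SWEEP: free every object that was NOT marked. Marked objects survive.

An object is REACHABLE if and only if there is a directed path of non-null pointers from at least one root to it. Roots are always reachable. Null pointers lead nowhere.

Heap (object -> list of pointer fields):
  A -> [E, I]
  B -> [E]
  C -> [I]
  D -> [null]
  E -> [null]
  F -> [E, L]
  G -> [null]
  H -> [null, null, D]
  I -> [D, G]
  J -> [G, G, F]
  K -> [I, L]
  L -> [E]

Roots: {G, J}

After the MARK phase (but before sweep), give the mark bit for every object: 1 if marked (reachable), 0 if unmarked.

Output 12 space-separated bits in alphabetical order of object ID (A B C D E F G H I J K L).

Answer: 0 0 0 0 1 1 1 0 0 1 0 1

Derivation:
Roots: G J
Mark G: refs=null, marked=G
Mark J: refs=G G F, marked=G J
Mark F: refs=E L, marked=F G J
Mark E: refs=null, marked=E F G J
Mark L: refs=E, marked=E F G J L
Unmarked (collected): A B C D H I K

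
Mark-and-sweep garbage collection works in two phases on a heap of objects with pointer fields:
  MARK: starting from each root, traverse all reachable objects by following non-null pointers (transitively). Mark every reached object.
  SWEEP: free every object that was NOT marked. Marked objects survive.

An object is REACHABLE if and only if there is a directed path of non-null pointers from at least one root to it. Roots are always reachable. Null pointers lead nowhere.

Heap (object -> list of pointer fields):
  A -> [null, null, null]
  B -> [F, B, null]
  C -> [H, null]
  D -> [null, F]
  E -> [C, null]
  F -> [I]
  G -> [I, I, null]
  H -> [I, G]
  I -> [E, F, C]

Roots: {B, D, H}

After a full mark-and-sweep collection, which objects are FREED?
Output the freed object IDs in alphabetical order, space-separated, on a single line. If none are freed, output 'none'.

Answer: A

Derivation:
Roots: B D H
Mark B: refs=F B null, marked=B
Mark D: refs=null F, marked=B D
Mark H: refs=I G, marked=B D H
Mark F: refs=I, marked=B D F H
Mark I: refs=E F C, marked=B D F H I
Mark G: refs=I I null, marked=B D F G H I
Mark E: refs=C null, marked=B D E F G H I
Mark C: refs=H null, marked=B C D E F G H I
Unmarked (collected): A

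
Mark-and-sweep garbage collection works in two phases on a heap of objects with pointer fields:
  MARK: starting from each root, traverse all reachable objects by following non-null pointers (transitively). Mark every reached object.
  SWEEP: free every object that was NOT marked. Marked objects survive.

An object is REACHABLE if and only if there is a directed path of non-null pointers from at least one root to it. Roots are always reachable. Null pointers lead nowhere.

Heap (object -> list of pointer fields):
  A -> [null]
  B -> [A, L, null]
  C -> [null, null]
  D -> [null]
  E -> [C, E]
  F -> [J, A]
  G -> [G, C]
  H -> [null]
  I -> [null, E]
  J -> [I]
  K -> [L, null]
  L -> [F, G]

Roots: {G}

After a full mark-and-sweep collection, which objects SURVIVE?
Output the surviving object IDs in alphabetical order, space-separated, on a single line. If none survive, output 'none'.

Answer: C G

Derivation:
Roots: G
Mark G: refs=G C, marked=G
Mark C: refs=null null, marked=C G
Unmarked (collected): A B D E F H I J K L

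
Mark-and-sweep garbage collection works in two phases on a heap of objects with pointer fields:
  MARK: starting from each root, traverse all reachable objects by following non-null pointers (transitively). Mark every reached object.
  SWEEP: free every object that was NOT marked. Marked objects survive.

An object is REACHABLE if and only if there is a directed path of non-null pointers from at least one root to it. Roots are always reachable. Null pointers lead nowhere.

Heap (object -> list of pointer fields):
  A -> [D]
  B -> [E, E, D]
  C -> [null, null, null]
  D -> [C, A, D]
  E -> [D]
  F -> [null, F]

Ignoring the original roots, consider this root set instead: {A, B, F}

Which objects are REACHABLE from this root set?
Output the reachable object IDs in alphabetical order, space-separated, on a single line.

Answer: A B C D E F

Derivation:
Roots: A B F
Mark A: refs=D, marked=A
Mark B: refs=E E D, marked=A B
Mark F: refs=null F, marked=A B F
Mark D: refs=C A D, marked=A B D F
Mark E: refs=D, marked=A B D E F
Mark C: refs=null null null, marked=A B C D E F
Unmarked (collected): (none)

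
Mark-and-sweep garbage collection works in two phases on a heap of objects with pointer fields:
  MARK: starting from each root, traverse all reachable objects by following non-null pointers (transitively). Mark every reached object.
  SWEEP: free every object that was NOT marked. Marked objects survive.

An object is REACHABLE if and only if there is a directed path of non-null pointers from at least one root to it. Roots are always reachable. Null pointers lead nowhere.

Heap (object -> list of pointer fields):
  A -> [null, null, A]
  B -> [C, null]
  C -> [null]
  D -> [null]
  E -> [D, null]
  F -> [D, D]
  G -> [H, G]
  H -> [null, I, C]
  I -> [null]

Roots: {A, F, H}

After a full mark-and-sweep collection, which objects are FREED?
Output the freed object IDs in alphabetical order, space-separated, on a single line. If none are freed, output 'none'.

Roots: A F H
Mark A: refs=null null A, marked=A
Mark F: refs=D D, marked=A F
Mark H: refs=null I C, marked=A F H
Mark D: refs=null, marked=A D F H
Mark I: refs=null, marked=A D F H I
Mark C: refs=null, marked=A C D F H I
Unmarked (collected): B E G

Answer: B E G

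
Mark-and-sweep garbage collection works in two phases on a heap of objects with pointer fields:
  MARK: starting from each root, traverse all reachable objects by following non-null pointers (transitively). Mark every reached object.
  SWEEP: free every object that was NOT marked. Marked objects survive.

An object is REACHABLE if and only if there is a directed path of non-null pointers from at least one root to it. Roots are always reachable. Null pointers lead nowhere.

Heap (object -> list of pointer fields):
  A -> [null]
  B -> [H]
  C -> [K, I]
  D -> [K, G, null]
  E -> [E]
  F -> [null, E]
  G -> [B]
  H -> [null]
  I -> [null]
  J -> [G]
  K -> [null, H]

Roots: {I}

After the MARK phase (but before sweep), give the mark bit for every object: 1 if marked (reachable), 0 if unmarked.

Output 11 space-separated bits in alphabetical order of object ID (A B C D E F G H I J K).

Roots: I
Mark I: refs=null, marked=I
Unmarked (collected): A B C D E F G H J K

Answer: 0 0 0 0 0 0 0 0 1 0 0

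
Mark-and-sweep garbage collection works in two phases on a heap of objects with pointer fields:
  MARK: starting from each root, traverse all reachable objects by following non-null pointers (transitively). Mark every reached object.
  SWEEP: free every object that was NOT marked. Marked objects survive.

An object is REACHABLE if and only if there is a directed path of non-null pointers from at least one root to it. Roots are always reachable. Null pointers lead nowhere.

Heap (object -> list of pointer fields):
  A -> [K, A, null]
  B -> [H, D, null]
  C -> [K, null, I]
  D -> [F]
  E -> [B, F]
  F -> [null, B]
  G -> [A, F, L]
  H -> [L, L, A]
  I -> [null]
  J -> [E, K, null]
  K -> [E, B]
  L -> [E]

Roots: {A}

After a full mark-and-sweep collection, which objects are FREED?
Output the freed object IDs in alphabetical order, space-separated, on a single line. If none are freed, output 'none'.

Answer: C G I J

Derivation:
Roots: A
Mark A: refs=K A null, marked=A
Mark K: refs=E B, marked=A K
Mark E: refs=B F, marked=A E K
Mark B: refs=H D null, marked=A B E K
Mark F: refs=null B, marked=A B E F K
Mark H: refs=L L A, marked=A B E F H K
Mark D: refs=F, marked=A B D E F H K
Mark L: refs=E, marked=A B D E F H K L
Unmarked (collected): C G I J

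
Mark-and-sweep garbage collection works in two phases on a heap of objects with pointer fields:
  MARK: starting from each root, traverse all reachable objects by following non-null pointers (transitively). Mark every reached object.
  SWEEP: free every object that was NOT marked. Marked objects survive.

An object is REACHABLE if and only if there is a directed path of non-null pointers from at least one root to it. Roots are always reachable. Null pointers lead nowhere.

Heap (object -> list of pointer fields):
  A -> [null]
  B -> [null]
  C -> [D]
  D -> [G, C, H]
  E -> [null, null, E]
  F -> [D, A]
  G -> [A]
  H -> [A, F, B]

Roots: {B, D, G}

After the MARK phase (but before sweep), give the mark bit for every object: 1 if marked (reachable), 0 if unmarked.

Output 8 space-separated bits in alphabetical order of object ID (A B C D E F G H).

Answer: 1 1 1 1 0 1 1 1

Derivation:
Roots: B D G
Mark B: refs=null, marked=B
Mark D: refs=G C H, marked=B D
Mark G: refs=A, marked=B D G
Mark C: refs=D, marked=B C D G
Mark H: refs=A F B, marked=B C D G H
Mark A: refs=null, marked=A B C D G H
Mark F: refs=D A, marked=A B C D F G H
Unmarked (collected): E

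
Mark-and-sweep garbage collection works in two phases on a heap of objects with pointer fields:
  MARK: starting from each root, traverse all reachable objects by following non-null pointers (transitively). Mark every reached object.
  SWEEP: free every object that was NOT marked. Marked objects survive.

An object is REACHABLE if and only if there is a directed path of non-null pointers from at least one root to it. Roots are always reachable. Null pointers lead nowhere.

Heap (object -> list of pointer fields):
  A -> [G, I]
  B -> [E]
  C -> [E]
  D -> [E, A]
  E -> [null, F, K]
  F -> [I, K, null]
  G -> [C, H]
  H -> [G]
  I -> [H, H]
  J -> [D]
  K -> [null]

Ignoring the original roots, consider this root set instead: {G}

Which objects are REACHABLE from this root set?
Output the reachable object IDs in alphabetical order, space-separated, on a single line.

Answer: C E F G H I K

Derivation:
Roots: G
Mark G: refs=C H, marked=G
Mark C: refs=E, marked=C G
Mark H: refs=G, marked=C G H
Mark E: refs=null F K, marked=C E G H
Mark F: refs=I K null, marked=C E F G H
Mark K: refs=null, marked=C E F G H K
Mark I: refs=H H, marked=C E F G H I K
Unmarked (collected): A B D J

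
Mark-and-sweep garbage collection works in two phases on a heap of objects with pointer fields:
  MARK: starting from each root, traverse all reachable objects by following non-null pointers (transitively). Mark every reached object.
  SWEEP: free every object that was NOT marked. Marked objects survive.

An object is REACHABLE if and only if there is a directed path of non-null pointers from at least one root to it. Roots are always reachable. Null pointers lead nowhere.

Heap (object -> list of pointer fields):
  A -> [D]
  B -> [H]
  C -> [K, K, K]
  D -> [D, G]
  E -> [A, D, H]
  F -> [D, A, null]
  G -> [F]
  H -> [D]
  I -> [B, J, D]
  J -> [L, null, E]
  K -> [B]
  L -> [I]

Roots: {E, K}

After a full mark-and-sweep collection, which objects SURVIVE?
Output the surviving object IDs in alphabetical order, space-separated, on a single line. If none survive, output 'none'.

Roots: E K
Mark E: refs=A D H, marked=E
Mark K: refs=B, marked=E K
Mark A: refs=D, marked=A E K
Mark D: refs=D G, marked=A D E K
Mark H: refs=D, marked=A D E H K
Mark B: refs=H, marked=A B D E H K
Mark G: refs=F, marked=A B D E G H K
Mark F: refs=D A null, marked=A B D E F G H K
Unmarked (collected): C I J L

Answer: A B D E F G H K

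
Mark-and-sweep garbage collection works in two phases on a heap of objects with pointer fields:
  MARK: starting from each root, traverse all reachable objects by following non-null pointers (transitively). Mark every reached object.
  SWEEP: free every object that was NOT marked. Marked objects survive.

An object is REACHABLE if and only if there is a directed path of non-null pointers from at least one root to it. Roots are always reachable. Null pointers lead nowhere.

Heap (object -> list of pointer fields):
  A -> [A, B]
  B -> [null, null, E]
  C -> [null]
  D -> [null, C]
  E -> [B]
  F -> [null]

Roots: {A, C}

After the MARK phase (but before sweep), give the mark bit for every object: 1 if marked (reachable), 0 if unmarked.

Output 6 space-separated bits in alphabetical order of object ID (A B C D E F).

Roots: A C
Mark A: refs=A B, marked=A
Mark C: refs=null, marked=A C
Mark B: refs=null null E, marked=A B C
Mark E: refs=B, marked=A B C E
Unmarked (collected): D F

Answer: 1 1 1 0 1 0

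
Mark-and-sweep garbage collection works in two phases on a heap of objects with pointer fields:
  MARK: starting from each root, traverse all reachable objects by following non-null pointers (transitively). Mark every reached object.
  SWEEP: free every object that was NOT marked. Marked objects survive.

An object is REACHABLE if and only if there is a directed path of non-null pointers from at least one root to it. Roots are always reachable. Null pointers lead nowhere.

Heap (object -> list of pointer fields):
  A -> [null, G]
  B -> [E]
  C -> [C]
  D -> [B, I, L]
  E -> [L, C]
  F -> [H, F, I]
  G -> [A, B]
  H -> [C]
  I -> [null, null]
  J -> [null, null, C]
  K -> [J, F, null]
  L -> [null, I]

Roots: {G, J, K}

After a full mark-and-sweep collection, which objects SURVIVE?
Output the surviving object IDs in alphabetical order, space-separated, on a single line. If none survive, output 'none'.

Roots: G J K
Mark G: refs=A B, marked=G
Mark J: refs=null null C, marked=G J
Mark K: refs=J F null, marked=G J K
Mark A: refs=null G, marked=A G J K
Mark B: refs=E, marked=A B G J K
Mark C: refs=C, marked=A B C G J K
Mark F: refs=H F I, marked=A B C F G J K
Mark E: refs=L C, marked=A B C E F G J K
Mark H: refs=C, marked=A B C E F G H J K
Mark I: refs=null null, marked=A B C E F G H I J K
Mark L: refs=null I, marked=A B C E F G H I J K L
Unmarked (collected): D

Answer: A B C E F G H I J K L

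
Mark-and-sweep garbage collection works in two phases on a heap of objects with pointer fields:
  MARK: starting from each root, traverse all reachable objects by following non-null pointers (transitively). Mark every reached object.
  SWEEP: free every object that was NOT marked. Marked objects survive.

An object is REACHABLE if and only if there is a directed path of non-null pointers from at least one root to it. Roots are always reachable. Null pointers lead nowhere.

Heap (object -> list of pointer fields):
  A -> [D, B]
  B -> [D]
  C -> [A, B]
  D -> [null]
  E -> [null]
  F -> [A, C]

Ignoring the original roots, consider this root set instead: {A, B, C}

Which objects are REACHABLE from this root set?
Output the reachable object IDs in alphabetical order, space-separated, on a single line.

Answer: A B C D

Derivation:
Roots: A B C
Mark A: refs=D B, marked=A
Mark B: refs=D, marked=A B
Mark C: refs=A B, marked=A B C
Mark D: refs=null, marked=A B C D
Unmarked (collected): E F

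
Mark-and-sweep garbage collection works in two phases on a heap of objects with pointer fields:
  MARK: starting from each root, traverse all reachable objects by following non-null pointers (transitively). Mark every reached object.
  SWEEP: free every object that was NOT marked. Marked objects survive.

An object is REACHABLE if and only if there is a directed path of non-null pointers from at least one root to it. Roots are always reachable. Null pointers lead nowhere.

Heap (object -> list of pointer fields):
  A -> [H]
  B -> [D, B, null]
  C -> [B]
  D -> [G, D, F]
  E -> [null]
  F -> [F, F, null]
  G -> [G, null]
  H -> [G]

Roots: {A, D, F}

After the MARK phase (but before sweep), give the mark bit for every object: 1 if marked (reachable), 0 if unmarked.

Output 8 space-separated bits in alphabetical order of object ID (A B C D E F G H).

Answer: 1 0 0 1 0 1 1 1

Derivation:
Roots: A D F
Mark A: refs=H, marked=A
Mark D: refs=G D F, marked=A D
Mark F: refs=F F null, marked=A D F
Mark H: refs=G, marked=A D F H
Mark G: refs=G null, marked=A D F G H
Unmarked (collected): B C E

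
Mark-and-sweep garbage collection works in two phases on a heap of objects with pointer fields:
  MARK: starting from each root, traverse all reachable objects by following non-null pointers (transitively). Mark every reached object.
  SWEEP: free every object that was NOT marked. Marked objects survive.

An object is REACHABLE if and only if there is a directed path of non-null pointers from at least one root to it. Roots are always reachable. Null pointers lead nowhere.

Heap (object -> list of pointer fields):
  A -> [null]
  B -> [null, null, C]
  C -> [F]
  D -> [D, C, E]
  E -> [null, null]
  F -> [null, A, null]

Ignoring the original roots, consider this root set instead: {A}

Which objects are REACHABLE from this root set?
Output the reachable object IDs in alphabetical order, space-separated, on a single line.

Roots: A
Mark A: refs=null, marked=A
Unmarked (collected): B C D E F

Answer: A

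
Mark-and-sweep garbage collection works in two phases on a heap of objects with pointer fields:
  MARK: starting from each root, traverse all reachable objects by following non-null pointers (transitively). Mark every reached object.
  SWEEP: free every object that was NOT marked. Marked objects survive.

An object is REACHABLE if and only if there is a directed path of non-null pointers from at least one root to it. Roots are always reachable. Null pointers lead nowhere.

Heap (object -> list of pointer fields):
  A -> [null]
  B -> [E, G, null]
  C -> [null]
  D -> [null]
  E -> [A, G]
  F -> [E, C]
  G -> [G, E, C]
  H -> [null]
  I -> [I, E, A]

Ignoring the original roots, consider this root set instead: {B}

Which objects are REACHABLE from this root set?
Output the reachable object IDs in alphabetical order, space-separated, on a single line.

Roots: B
Mark B: refs=E G null, marked=B
Mark E: refs=A G, marked=B E
Mark G: refs=G E C, marked=B E G
Mark A: refs=null, marked=A B E G
Mark C: refs=null, marked=A B C E G
Unmarked (collected): D F H I

Answer: A B C E G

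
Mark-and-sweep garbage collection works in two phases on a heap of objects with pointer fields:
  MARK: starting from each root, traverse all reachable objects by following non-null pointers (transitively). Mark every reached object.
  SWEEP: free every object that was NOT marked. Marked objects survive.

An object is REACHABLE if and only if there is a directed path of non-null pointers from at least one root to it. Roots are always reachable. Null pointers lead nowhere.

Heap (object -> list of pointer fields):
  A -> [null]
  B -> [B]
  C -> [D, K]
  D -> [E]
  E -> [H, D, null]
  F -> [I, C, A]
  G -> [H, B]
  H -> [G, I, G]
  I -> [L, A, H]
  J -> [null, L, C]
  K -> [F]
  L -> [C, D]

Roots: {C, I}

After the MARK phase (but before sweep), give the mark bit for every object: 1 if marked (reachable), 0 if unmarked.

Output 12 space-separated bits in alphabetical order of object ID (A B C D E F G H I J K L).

Answer: 1 1 1 1 1 1 1 1 1 0 1 1

Derivation:
Roots: C I
Mark C: refs=D K, marked=C
Mark I: refs=L A H, marked=C I
Mark D: refs=E, marked=C D I
Mark K: refs=F, marked=C D I K
Mark L: refs=C D, marked=C D I K L
Mark A: refs=null, marked=A C D I K L
Mark H: refs=G I G, marked=A C D H I K L
Mark E: refs=H D null, marked=A C D E H I K L
Mark F: refs=I C A, marked=A C D E F H I K L
Mark G: refs=H B, marked=A C D E F G H I K L
Mark B: refs=B, marked=A B C D E F G H I K L
Unmarked (collected): J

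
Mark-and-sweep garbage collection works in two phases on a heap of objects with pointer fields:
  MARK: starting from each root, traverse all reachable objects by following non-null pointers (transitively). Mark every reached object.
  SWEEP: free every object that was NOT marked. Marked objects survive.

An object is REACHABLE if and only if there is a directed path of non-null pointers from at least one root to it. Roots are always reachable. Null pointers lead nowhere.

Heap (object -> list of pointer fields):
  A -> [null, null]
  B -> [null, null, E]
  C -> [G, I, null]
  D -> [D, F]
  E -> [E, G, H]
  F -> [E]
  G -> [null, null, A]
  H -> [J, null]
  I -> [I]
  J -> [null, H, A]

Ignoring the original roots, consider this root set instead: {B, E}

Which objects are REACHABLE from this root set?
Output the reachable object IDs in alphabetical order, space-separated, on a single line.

Answer: A B E G H J

Derivation:
Roots: B E
Mark B: refs=null null E, marked=B
Mark E: refs=E G H, marked=B E
Mark G: refs=null null A, marked=B E G
Mark H: refs=J null, marked=B E G H
Mark A: refs=null null, marked=A B E G H
Mark J: refs=null H A, marked=A B E G H J
Unmarked (collected): C D F I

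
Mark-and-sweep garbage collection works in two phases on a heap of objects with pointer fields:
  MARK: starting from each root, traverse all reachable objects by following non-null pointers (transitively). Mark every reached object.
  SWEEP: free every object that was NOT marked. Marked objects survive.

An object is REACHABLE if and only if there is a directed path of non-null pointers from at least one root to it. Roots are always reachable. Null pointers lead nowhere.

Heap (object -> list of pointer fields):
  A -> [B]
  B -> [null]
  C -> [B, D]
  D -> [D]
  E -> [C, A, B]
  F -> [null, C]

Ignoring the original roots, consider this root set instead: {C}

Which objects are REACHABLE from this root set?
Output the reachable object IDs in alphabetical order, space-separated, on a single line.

Roots: C
Mark C: refs=B D, marked=C
Mark B: refs=null, marked=B C
Mark D: refs=D, marked=B C D
Unmarked (collected): A E F

Answer: B C D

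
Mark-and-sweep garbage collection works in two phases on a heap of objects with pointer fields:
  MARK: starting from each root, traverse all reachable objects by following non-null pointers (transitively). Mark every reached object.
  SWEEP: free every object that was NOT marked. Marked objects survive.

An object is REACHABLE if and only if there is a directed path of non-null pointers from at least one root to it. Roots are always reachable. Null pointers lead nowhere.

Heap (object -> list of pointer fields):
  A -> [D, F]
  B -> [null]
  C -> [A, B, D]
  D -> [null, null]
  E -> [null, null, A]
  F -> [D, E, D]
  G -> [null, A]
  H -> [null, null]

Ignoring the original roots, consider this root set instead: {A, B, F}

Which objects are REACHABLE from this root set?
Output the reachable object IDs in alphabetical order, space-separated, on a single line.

Answer: A B D E F

Derivation:
Roots: A B F
Mark A: refs=D F, marked=A
Mark B: refs=null, marked=A B
Mark F: refs=D E D, marked=A B F
Mark D: refs=null null, marked=A B D F
Mark E: refs=null null A, marked=A B D E F
Unmarked (collected): C G H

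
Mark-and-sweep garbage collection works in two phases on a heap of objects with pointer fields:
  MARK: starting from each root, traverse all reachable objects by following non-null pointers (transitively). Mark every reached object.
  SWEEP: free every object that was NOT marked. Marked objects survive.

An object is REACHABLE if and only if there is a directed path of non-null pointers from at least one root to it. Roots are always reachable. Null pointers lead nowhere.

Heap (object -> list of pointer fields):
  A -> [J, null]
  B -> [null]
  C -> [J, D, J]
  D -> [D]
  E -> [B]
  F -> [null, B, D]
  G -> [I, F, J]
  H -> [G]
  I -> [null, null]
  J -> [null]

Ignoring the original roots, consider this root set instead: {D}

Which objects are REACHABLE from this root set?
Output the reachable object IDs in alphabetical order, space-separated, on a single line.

Roots: D
Mark D: refs=D, marked=D
Unmarked (collected): A B C E F G H I J

Answer: D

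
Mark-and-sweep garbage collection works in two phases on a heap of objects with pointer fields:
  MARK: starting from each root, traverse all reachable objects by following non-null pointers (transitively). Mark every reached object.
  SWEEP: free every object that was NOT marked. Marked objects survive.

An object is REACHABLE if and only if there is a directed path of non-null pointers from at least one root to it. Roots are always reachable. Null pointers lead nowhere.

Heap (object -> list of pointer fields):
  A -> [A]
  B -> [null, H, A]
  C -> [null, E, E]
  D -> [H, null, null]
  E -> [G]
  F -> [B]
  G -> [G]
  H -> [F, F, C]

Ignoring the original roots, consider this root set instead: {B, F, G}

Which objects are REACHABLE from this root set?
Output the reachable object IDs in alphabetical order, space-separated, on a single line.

Answer: A B C E F G H

Derivation:
Roots: B F G
Mark B: refs=null H A, marked=B
Mark F: refs=B, marked=B F
Mark G: refs=G, marked=B F G
Mark H: refs=F F C, marked=B F G H
Mark A: refs=A, marked=A B F G H
Mark C: refs=null E E, marked=A B C F G H
Mark E: refs=G, marked=A B C E F G H
Unmarked (collected): D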